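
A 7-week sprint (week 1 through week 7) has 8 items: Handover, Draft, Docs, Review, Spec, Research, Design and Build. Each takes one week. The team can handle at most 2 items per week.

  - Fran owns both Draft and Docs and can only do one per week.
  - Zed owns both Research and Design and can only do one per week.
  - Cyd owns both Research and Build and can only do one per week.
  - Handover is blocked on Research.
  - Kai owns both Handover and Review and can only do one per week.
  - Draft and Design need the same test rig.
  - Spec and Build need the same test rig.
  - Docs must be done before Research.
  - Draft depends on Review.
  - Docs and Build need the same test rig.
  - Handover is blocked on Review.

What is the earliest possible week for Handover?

week 3

Precedence pushes Handover to at least week 3.
Handover at week 3 is achievable: Build=week 4; Research=week 2; Handover=week 3; Draft=week 2; Review=week 1; Spec=week 3; Design=week 4; Docs=week 1.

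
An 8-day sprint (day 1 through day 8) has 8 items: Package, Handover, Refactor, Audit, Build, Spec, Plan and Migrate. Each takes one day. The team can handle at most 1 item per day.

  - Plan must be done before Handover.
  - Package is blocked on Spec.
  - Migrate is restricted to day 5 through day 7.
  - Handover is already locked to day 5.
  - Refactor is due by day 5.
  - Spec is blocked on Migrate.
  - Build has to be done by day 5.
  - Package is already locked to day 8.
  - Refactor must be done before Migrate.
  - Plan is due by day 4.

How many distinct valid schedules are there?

Splitting on Refactor: it can be day 1 (6), day 2 (6), day 3 (6), day 4 (6). Listing each branch's schedules as (Package, Handover, Audit, Build, Spec, Plan, Migrate) by day number:
Refactor=day 1: (8,5,2,3,7,4,6) (8,5,2,4,7,3,6) (8,5,3,2,7,4,6) (8,5,3,4,7,2,6) (8,5,4,2,7,3,6) (8,5,4,3,7,2,6) — 6.
Refactor=day 2: (8,5,1,3,7,4,6) (8,5,1,4,7,3,6) (8,5,3,1,7,4,6) (8,5,3,4,7,1,6) (8,5,4,1,7,3,6) (8,5,4,3,7,1,6) — 6.
Refactor=day 3: (8,5,1,2,7,4,6) (8,5,1,4,7,2,6) (8,5,2,1,7,4,6) (8,5,2,4,7,1,6) (8,5,4,1,7,2,6) (8,5,4,2,7,1,6) — 6.
Refactor=day 4: (8,5,1,2,7,3,6) (8,5,1,3,7,2,6) (8,5,2,1,7,3,6) (8,5,2,3,7,1,6) (8,5,3,1,7,2,6) (8,5,3,2,7,1,6) — 6.
Summing: 6 + 6 + 6 + 6 = 24.

24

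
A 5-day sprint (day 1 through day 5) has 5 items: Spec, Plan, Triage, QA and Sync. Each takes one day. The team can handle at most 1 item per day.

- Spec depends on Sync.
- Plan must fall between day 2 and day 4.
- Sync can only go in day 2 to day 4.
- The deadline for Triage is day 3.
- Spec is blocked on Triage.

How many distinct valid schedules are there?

13

Splitting on Spec: it can be day 3 (1), day 4 (2), day 5 (10). Listing each branch's schedules as (Plan, Triage, QA, Sync) by day number:
Spec=day 3: (4,1,5,2) — 1.
Spec=day 4: (2,1,5,3) (3,1,5,2) — 2.
Spec=day 5: (2,1,3,4) (2,1,4,3) (2,3,1,4) (3,1,2,4) (3,1,4,2) (3,2,1,4) (4,1,2,3) (4,1,3,2) (4,2,1,3) (4,3,1,2) — 10.
Summing: 1 + 2 + 10 = 13.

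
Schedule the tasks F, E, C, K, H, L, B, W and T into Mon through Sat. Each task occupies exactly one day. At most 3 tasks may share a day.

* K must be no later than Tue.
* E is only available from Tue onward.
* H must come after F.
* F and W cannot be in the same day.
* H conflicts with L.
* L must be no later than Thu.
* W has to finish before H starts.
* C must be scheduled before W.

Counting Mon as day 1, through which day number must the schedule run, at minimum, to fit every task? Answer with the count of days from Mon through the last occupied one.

The precedence chain requires at least 3 distinct days.
With at most 3 per day and 9 tasks, at least 3 days are needed.
3 works (last occupied day: Wed): for example W -> Tue; K -> Mon; C -> Mon; E -> Tue; L -> Tue; T -> Wed; H -> Wed; B -> Wed; F -> Mon.

3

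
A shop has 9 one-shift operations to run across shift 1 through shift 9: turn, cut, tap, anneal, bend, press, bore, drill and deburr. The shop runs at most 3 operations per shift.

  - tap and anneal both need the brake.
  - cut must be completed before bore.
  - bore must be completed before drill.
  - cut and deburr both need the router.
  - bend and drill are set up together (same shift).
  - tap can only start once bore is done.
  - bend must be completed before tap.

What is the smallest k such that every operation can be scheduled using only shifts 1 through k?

4 shifts

The precedence chain requires at least 4 distinct shifts.
With at most 3 per shift and 9 operations, at least 3 shifts are needed.
4 works (last occupied shift: shift 4): for example anneal -> shift 1, deburr -> shift 2, bore -> shift 2, drill -> shift 3, turn -> shift 1, tap -> shift 4, cut -> shift 1, press -> shift 2, bend -> shift 3.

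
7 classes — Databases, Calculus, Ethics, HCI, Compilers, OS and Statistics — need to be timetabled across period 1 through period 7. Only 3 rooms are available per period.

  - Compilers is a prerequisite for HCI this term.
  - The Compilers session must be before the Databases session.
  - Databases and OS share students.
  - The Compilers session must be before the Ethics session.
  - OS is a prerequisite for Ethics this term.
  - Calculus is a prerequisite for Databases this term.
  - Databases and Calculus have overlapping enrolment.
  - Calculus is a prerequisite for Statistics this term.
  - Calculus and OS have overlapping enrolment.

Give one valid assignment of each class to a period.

Compilers=period 1; HCI=period 2; OS=period 3; Databases=period 2; Statistics=period 2; Calculus=period 1; Ethics=period 4

Checking: Calculus(period 1) before Statistics(period 2); Compilers(period 1) before HCI(period 2); Compilers(period 1) before Databases(period 2); Compilers(period 1) before Ethics(period 4); OS(period 3) before Ethics(period 4); Calculus(period 1) before Databases(period 2); Databases(period 2) != Calculus(period 1); Calculus(period 1) != OS(period 3); Databases(period 2) != OS(period 3); max 3 per period (cap 3).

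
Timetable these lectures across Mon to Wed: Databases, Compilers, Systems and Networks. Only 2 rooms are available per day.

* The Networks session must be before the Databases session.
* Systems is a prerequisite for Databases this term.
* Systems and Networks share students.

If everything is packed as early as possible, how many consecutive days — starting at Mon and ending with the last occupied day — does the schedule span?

3

The precedence chain requires at least 2 distinct days.
With at most 2 per day and 4 lectures, at least 2 days are needed.
Could 2 days be enough, i.e. nothing placed later than Tue? No: Databases must come after Networks (at Mon or later) → {Tue}; Networks must come before Databases (at Tue or earlier) → {Mon}; Systems must come before Databases (at Tue or earlier) → {Mon}; Networks can't share with Systems (Mon) → nothing is left.
So 2 days is not enough.
3 works (last occupied day: Wed): for example Networks -> Tue, Systems -> Mon, Compilers -> Mon, Databases -> Wed.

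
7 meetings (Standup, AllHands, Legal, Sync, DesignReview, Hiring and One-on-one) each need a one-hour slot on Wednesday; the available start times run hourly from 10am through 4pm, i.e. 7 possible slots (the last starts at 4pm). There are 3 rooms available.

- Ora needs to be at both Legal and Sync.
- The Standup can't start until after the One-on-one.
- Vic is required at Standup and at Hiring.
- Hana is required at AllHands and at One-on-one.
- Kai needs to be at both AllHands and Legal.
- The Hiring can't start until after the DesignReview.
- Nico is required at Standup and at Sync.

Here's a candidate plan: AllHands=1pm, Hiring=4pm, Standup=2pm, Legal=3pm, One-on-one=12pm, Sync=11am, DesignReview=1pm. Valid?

Yes, all constraints hold

Kai needs to be at both AllHands and Legal — holds.
There are 3 rooms available — holds.
Nico is required at Standup and at Sync — holds.
Ora needs to be at both Legal and Sync — holds.
Hana is required at AllHands and at One-on-one — holds.
The Standup can't start until after the One-on-one — holds.
The Hiring can't start until after the DesignReview — holds.
Vic is required at Standup and at Hiring — holds.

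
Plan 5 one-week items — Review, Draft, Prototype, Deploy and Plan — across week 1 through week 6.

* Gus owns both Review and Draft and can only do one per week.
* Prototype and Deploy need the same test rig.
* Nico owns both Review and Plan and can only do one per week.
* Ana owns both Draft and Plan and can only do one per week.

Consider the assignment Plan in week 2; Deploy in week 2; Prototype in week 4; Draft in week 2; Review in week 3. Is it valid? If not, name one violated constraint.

Invalid. Ana owns both Draft and Plan and can only do one per week.

Prototype and Deploy need the same test rig — holds.
Nico owns both Review and Plan and can only do one per week — holds.
Ana owns both Draft and Plan and can only do one per week — violated.
Gus owns both Review and Draft and can only do one per week — holds.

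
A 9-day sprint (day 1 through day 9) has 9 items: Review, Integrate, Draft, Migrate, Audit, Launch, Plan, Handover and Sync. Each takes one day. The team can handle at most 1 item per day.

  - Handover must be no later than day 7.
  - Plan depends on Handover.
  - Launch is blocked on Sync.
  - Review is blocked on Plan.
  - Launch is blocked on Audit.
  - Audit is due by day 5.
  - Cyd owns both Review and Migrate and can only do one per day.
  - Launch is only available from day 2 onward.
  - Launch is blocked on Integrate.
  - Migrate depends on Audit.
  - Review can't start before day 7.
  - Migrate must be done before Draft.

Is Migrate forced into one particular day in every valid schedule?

Migrate can be day 2 (e.g. Launch -> day 8, Draft -> day 9, Review -> day 7, Migrate -> day 2, Audit -> day 1, Plan -> day 4, Sync -> day 6, Integrate -> day 5, Handover -> day 3) or day 3 (e.g. Review -> day 7, Integrate -> day 5, Plan -> day 4, Migrate -> day 3, Handover -> day 2, Draft -> day 9, Sync -> day 6, Audit -> day 1, Launch -> day 8).

No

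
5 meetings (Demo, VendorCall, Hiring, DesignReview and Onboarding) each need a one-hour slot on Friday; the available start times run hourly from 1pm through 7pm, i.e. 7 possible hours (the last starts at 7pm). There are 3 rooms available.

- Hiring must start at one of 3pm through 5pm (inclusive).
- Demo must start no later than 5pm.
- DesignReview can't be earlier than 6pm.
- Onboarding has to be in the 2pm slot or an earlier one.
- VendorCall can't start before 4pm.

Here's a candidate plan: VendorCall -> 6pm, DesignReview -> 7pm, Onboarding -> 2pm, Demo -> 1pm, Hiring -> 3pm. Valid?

Yes, all constraints hold

There are 3 rooms available — holds.
VendorCall can't start before 4pm — holds.
Demo must start no later than 5pm — holds.
DesignReview can't be earlier than 6pm — holds.
Hiring must start at one of 3pm through 5pm (inclusive) — holds.
Onboarding has to be in the 2pm slot or an earlier one — holds.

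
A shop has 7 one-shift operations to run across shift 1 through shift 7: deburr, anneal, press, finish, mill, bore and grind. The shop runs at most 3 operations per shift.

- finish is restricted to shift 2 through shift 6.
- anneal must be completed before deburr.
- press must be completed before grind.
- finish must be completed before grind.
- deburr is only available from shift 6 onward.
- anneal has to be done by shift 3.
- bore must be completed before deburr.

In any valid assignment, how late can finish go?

Finish is available from shift 2; finish's own window allows nothing later than shift 6.
finish at shift 6 is achievable: mill in shift 2; finish in shift 6; anneal in shift 1; bore in shift 1; deburr in shift 6; grind in shift 7; press in shift 1.

shift 6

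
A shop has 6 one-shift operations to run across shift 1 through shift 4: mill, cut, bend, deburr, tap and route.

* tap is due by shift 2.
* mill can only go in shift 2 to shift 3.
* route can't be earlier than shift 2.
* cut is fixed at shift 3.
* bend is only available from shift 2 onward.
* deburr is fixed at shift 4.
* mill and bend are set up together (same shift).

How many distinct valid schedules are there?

12

Splitting on mill: it can be shift 2 (6), shift 3 (6). Listing each branch's schedules as (cut, bend, deburr, tap, route) by shift number:
mill=shift 2: (3,2,4,1,2) (3,2,4,1,3) (3,2,4,1,4) (3,2,4,2,2) (3,2,4,2,3) (3,2,4,2,4) — 6.
mill=shift 3: (3,3,4,1,2) (3,3,4,1,3) (3,3,4,1,4) (3,3,4,2,2) (3,3,4,2,3) (3,3,4,2,4) — 6.
Summing: 6 + 6 = 12.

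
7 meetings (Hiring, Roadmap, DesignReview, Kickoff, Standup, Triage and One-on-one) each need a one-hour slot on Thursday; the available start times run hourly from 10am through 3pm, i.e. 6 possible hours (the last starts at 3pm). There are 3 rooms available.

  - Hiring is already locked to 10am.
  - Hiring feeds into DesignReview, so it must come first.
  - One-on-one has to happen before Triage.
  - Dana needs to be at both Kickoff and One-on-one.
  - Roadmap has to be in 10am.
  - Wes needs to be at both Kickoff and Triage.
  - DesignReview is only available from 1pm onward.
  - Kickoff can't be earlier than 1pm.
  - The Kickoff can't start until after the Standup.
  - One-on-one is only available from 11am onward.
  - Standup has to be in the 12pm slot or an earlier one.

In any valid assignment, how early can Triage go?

12pm

Precedence pushes Triage to at least 12pm.
Triage at 12pm is achievable: Kickoff -> 1pm, Hiring -> 10am, Standup -> 10am, Triage -> 12pm, DesignReview -> 1pm, Roadmap -> 10am, One-on-one -> 11am.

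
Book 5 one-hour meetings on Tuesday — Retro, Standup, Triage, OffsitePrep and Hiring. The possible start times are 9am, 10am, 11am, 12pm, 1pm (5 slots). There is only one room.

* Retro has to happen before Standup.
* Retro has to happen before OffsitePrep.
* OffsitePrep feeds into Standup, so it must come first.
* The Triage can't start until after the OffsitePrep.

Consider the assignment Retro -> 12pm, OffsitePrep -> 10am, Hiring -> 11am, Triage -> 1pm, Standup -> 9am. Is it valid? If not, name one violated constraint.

No — it violates: Retro has to happen before Standup

The Triage can't start until after the OffsitePrep — holds.
Retro has to happen before OffsitePrep — violated.
There is only one room — holds.
OffsitePrep feeds into Standup, so it must come first — violated.
Retro has to happen before Standup — violated.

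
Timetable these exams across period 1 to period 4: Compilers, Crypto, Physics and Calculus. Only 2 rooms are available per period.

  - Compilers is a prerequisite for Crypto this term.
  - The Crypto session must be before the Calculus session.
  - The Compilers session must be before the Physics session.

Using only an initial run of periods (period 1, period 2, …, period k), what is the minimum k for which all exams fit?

3

The precedence chain requires at least 3 distinct periods.
With at most 2 per period and 4 exams, at least 2 periods are needed.
3 works (last occupied period: period 3): for example Compilers in period 1, Calculus in period 3, Crypto in period 2, Physics in period 2.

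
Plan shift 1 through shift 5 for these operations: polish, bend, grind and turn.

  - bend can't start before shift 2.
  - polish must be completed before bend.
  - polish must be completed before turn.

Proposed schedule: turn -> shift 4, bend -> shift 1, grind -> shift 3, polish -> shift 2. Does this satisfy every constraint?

polish must be completed before bend — violated.
polish must be completed before turn — holds.
bend can't start before shift 2 — violated.

No. polish must be completed before bend is not satisfied.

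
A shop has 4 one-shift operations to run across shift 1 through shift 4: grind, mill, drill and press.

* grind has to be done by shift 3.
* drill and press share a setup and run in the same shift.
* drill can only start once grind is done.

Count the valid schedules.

24

Splitting on grind: it can be shift 1 (12), shift 2 (8), shift 3 (4). Listing each branch's schedules as (mill, drill, press) by shift number:
grind=shift 1: (1,2,2) (1,3,3) (1,4,4) (2,2,2) (2,3,3) (2,4,4) (3,2,2) (3,3,3) (3,4,4) (4,2,2) (4,3,3) (4,4,4) — 12.
grind=shift 2: (1,3,3) (1,4,4) (2,3,3) (2,4,4) (3,3,3) (3,4,4) (4,3,3) (4,4,4) — 8.
grind=shift 3: (1,4,4) (2,4,4) (3,4,4) (4,4,4) — 4.
Summing: 12 + 8 + 4 = 24.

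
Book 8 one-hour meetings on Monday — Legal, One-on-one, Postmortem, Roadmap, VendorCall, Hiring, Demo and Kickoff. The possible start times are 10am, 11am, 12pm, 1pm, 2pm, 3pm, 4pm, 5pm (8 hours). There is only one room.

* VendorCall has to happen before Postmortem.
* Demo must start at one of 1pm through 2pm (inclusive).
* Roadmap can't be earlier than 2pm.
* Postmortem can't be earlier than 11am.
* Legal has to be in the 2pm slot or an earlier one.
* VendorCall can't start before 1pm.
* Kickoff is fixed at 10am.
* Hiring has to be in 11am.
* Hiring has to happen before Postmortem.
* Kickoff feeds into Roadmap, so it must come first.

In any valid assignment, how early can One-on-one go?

One-on-one at 12pm is achievable: Roadmap in 3pm; VendorCall in 4pm; Hiring in 11am; Postmortem in 5pm; One-on-one in 12pm; Demo in 1pm; Kickoff in 10am; Legal in 2pm.
Nothing earlier works — the capacity limit rule out every hour before 12pm.

12pm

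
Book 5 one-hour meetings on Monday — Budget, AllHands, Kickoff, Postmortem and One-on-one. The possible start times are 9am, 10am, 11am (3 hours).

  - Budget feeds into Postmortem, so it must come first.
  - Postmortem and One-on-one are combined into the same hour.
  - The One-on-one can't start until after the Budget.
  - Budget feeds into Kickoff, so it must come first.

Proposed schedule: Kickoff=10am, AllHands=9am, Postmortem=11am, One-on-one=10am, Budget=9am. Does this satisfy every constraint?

No — it violates: Postmortem and One-on-one are combined into the same hour

Budget feeds into Postmortem, so it must come first — holds.
The One-on-one can't start until after the Budget — holds.
Budget feeds into Kickoff, so it must come first — holds.
Postmortem and One-on-one are combined into the same hour — violated.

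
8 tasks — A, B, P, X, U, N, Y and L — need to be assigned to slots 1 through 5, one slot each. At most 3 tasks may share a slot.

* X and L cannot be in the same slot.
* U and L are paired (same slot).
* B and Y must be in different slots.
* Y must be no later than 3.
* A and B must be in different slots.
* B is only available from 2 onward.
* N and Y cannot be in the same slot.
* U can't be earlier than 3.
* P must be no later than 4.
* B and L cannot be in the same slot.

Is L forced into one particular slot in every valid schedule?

L can be 3 (e.g. N=2; P=1; A=1; L=3; Y=1; X=2; B=2; U=3) or 4 (e.g. A=1; P=1; X=2; N=2; L=4; U=4; B=2; Y=1).

No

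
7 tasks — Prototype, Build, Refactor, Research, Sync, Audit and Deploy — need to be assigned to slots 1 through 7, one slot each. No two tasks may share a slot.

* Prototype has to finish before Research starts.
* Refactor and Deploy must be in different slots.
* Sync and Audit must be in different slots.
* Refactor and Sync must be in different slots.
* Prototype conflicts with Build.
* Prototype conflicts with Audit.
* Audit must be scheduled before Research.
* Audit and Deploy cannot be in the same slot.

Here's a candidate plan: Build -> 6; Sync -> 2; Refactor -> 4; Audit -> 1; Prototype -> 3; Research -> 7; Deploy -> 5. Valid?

Audit and Deploy cannot be in the same slot — holds.
Refactor and Sync must be in different slots — holds.
Prototype has to finish before Research starts — holds.
No two tasks may share a slot — holds.
Prototype conflicts with Build — holds.
Refactor and Deploy must be in different slots — holds.
Audit must be scheduled before Research — holds.
Sync and Audit must be in different slots — holds.
Prototype conflicts with Audit — holds.

Valid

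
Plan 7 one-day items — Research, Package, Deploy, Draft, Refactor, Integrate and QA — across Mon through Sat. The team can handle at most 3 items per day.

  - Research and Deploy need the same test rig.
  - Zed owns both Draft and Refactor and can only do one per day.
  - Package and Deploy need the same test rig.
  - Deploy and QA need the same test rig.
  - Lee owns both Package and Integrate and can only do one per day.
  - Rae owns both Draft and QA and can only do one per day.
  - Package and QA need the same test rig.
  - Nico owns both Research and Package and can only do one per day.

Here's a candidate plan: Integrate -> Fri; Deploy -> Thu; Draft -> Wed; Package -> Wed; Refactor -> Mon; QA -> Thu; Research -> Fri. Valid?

No — it violates: Deploy and QA need the same test rig

Package and QA need the same test rig — holds.
The team can handle at most 3 items per day — holds.
Rae owns both Draft and QA and can only do one per day — holds.
Nico owns both Research and Package and can only do one per day — holds.
Package and Deploy need the same test rig — holds.
Lee owns both Package and Integrate and can only do one per day — holds.
Zed owns both Draft and Refactor and can only do one per day — holds.
Research and Deploy need the same test rig — holds.
Deploy and QA need the same test rig — violated.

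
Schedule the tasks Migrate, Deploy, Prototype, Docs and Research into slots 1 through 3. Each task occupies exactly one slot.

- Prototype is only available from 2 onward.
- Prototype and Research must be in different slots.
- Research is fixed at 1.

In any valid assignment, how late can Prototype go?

3

Prototype is available from 2.
Prototype at 3 is achievable: Docs -> 1; Prototype -> 3; Migrate -> 1; Deploy -> 1; Research -> 1.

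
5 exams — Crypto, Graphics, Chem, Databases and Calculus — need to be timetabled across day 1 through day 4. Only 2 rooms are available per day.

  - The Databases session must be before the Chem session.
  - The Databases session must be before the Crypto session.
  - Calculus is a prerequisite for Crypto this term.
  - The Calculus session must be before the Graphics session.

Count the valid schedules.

Splitting on Crypto: it can be day 2 (8), day 3 (21), day 4 (27). Listing each branch's schedules as (Graphics, Chem, Databases, Calculus) by day number:
Crypto=day 2: (2,3,1,1) (2,4,1,1) (3,2,1,1) (3,3,1,1) (3,4,1,1) (4,2,1,1) (4,3,1,1) (4,4,1,1) — 8.
Crypto=day 3: (2,2,1,1) (2,3,1,1) (2,3,2,1) (2,4,1,1) (2,4,2,1) (3,2,1,1) (3,2,1,2) (3,4,1,1) (3,4,1,2) (3,4,2,1) (3,4,2,2) (4,2,1,1) (4,2,1,2) (4,3,1,1) (4,3,1,2) (4,3,2,1) (4,3,2,2) (4,4,1,1) (4,4,1,2) (4,4,2,1) (4,4,2,2) — 21.
Crypto=day 4: (2,2,1,1) (2,3,1,1) (2,3,2,1) (2,4,1,1) (2,4,2,1) (2,4,3,1) (3,2,1,1) (3,2,1,2) (3,3,1,1) (3,3,1,2) (3,3,2,1) (3,3,2,2) (3,4,1,1) (3,4,1,2) (3,4,2,1) (3,4,2,2) (3,4,3,1) (3,4,3,2) (4,2,1,1) (4,2,1,2) (4,2,1,3) (4,3,1,1) (4,3,1,2) (4,3,1,3) (4,3,2,1) (4,3,2,2) (4,3,2,3) — 27.
Summing: 8 + 21 + 27 = 56.

56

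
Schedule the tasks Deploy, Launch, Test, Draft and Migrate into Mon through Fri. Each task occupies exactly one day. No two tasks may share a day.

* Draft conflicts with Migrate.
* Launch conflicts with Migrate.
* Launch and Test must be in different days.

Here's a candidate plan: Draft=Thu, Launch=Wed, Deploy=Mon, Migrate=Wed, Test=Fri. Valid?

No — it violates: Launch conflicts with Migrate

No two tasks may share a day — violated.
Launch and Test must be in different days — holds.
Draft conflicts with Migrate — holds.
Launch conflicts with Migrate — violated.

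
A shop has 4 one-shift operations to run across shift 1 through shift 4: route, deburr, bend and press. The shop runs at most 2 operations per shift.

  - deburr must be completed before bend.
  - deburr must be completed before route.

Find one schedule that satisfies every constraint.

bend -> shift 2, deburr -> shift 1, route -> shift 2, press -> shift 1

Checking: deburr(shift 1) before bend(shift 2); deburr(shift 1) before route(shift 2); max 2 per shift (cap 2).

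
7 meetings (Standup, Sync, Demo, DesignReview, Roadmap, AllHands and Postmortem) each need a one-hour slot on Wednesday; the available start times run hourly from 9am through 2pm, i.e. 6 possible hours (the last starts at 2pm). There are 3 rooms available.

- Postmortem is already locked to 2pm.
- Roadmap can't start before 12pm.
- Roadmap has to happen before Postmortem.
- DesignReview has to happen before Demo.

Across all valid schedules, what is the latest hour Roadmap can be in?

1pm

Roadmap is available from 12pm; downstream work caps Roadmap at 1pm.
Roadmap at 1pm is achievable: Roadmap=1pm; Sync=9am; Standup=9am; Postmortem=2pm; AllHands=10am; DesignReview=9am; Demo=10am.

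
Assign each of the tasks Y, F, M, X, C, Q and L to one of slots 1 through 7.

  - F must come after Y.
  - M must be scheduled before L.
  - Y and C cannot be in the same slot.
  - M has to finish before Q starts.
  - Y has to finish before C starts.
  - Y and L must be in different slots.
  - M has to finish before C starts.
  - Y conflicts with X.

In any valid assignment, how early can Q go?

2

Precedence pushes Q to at least 2.
Q at 2 is achievable: L in 2; X in 2; Y in 1; Q in 2; M in 1; C in 2; F in 2.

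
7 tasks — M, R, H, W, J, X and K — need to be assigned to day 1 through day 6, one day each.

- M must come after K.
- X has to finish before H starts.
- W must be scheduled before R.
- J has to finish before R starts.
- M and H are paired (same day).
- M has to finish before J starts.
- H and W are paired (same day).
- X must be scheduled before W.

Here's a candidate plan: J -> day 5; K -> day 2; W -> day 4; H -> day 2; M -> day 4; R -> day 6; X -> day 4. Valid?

M must come after K — holds.
X must be scheduled before W — violated.
W must be scheduled before R — holds.
M and H are paired (same day) — violated.
X has to finish before H starts — violated.
J has to finish before R starts — holds.
M has to finish before J starts — holds.
H and W are paired (same day) — violated.

No — it violates: X has to finish before H starts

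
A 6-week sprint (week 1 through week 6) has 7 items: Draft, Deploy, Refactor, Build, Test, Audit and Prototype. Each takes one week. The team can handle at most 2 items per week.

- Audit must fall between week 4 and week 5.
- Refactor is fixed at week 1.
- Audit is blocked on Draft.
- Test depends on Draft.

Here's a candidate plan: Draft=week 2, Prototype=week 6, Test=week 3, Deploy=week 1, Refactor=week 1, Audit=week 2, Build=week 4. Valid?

No. Audit must fall between week 4 and week 5 is not satisfied.

Refactor is fixed at week 1 — holds.
Test depends on Draft — holds.
Audit is blocked on Draft — violated.
Audit must fall between week 4 and week 5 — violated.
The team can handle at most 2 items per week — holds.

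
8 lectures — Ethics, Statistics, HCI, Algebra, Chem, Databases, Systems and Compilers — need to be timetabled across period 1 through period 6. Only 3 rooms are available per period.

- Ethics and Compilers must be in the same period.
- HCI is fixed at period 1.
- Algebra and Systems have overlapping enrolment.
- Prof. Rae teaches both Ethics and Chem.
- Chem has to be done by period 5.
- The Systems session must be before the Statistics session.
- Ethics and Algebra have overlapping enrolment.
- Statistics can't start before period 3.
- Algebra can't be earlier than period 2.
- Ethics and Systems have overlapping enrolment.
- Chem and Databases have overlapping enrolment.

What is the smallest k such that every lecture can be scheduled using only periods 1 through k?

The precedence chain requires at least 2 distinct periods.
With at most 3 per period and 8 lectures, at least 3 periods are needed.
Statistics can't be placed before period 3, so the schedule must run through at least period 3.
3 works (last occupied period: period 3): for example Databases in period 2, Ethics in period 3, Systems in period 1, Chem in period 1, HCI in period 1, Compilers in period 3, Algebra in period 2, Statistics in period 3.

3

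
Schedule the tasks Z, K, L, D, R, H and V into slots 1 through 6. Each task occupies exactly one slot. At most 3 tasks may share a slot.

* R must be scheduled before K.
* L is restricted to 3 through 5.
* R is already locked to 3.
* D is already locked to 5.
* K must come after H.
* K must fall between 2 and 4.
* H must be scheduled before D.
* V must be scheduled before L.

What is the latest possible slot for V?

Downstream work caps V at 4.
V at 4 is achievable: L in 5, V in 4, D in 5, R in 3, H in 1, K in 4, Z in 1.

4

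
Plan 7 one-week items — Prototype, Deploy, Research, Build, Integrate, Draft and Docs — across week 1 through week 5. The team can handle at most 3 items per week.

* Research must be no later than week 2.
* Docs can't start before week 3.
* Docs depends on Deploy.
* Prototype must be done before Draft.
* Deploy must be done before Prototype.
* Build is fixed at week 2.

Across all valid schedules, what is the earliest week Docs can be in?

Docs is available from week 3.
Docs at week 3 is achievable: Research -> week 1, Build -> week 2, Draft -> week 3, Prototype -> week 2, Docs -> week 3, Integrate -> week 1, Deploy -> week 1.

week 3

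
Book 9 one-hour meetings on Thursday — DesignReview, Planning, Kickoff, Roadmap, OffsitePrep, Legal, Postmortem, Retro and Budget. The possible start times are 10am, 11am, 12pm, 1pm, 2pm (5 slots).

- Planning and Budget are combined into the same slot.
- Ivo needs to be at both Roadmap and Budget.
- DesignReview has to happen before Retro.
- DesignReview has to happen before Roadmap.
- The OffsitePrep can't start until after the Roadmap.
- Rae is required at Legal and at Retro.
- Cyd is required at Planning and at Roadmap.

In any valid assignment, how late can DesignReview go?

Downstream work caps DesignReview at 12pm.
DesignReview at 12pm is achievable: Legal -> 10am; Postmortem -> 10am; Budget -> 10am; Kickoff -> 10am; Planning -> 10am; DesignReview -> 12pm; Retro -> 1pm; Roadmap -> 1pm; OffsitePrep -> 2pm.

12pm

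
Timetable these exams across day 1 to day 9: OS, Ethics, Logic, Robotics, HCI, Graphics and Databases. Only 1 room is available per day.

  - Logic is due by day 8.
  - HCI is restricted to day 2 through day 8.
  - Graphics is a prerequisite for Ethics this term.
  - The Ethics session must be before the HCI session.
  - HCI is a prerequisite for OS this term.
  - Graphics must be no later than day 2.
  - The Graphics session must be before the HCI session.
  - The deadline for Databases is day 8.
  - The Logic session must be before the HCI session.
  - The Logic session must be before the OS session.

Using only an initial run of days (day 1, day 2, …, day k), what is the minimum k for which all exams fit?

7 days

The precedence chain requires at least 4 distinct days.
With at most 1 per day and 7 exams, at least 7 days are needed.
7 works (last occupied day: day 7): for example HCI in day 4, Robotics in day 6, Graphics in day 1, Logic in day 3, Databases in day 7, OS in day 5, Ethics in day 2.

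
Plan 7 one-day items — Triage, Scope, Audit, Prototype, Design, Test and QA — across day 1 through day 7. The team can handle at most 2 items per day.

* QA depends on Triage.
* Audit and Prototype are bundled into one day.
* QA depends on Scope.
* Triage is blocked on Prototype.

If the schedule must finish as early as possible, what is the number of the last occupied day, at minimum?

The precedence chain requires at least 3 distinct days.
With at most 2 per day and 7 work items, at least 4 days are needed.
4 works (last occupied day: day 4): for example Triage in day 2; Scope in day 2; QA in day 3; Prototype in day 1; Design in day 3; Audit in day 1; Test in day 4.

4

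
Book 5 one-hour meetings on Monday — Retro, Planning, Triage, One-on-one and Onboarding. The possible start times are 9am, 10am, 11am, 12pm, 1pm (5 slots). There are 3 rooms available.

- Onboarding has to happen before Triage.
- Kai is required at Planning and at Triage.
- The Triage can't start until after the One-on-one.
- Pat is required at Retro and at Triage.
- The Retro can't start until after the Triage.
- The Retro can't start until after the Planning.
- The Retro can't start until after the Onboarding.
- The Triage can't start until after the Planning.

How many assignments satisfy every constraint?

46

Splitting on Retro: it can be 11am (1), 12pm (9), 1pm (36). Listing each branch's schedules as (Planning, Triage, One-on-one, Onboarding):
Retro=11am: (9am,10am,9am,9am) — 1.
Retro=12pm: (9am,10am,9am,9am) (9am,11am,9am,9am) (9am,11am,9am,10am) (9am,11am,10am,9am) (9am,11am,10am,10am) (10am,11am,9am,9am) (10am,11am,9am,10am) (10am,11am,10am,9am) (10am,11am,10am,10am) — 9.
Retro=1pm: (9am,10am,9am,9am) (9am,11am,9am,9am) (9am,11am,9am,10am) (9am,11am,10am,9am) (9am,11am,10am,10am) (9am,12pm,9am,9am) (9am,12pm,9am,10am) (9am,12pm,9am,11am) (9am,12pm,10am,9am) (9am,12pm,10am,10am) (9am,12pm,10am,11am) (9am,12pm,11am,9am) (9am,12pm,11am,10am) (9am,12pm,11am,11am) (10am,11am,9am,9am) (10am,11am,9am,10am) (10am,11am,10am,9am) (10am,11am,10am,10am) (10am,12pm,9am,9am) (10am,12pm,9am,10am) (10am,12pm,9am,11am) (10am,12pm,10am,9am) (10am,12pm,10am,10am) (10am,12pm,10am,11am) (10am,12pm,11am,9am) (10am,12pm,11am,10am) (10am,12pm,11am,11am) (11am,12pm,9am,9am) (11am,12pm,9am,10am) (11am,12pm,9am,11am) (11am,12pm,10am,9am) (11am,12pm,10am,10am) (11am,12pm,10am,11am) (11am,12pm,11am,9am) (11am,12pm,11am,10am) (11am,12pm,11am,11am) — 36.
Summing: 1 + 9 + 36 = 46.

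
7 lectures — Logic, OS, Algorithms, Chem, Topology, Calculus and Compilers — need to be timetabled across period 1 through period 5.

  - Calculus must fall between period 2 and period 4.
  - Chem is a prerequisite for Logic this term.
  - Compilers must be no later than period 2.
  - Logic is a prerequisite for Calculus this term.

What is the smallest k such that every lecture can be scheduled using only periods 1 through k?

3

The precedence chain requires at least 3 distinct periods.
3 works (last occupied period: period 3): for example Logic=period 2, Topology=period 1, Chem=period 1, Algorithms=period 1, Calculus=period 3, OS=period 1, Compilers=period 1.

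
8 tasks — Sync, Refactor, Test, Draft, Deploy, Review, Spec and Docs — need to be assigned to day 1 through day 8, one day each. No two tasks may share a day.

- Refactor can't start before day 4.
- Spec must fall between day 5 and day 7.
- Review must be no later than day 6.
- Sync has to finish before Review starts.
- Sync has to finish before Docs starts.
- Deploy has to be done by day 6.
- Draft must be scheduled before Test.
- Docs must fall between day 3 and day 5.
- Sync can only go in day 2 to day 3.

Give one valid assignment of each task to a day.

Draft in day 7; Sync in day 2; Docs in day 3; Review in day 6; Deploy in day 1; Test in day 8; Spec in day 5; Refactor in day 4

Checking: Draft(day 7) before Test(day 8); Sync(day 2) before Review(day 6); Sync(day 2) before Docs(day 3); Docs=day 3 in [day 3,day 5]; Deploy=day 1 in [day 1,day 6]; Spec=day 5 in [day 5,day 7]; Sync=day 2 in [day 2,day 3]; Review=day 6 in [day 1,day 6]; Refactor=day 4 in [day 4,day 8]; max 1 per day (cap 1).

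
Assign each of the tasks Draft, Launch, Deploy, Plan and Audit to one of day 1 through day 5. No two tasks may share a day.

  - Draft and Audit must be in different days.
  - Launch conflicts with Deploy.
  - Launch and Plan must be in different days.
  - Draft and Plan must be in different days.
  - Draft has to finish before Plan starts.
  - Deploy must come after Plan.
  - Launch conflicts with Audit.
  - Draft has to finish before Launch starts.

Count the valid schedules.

Splitting on Draft: it can be day 1 (12), day 2 (3). Listing each branch's schedules as (Launch, Deploy, Plan, Audit) by day number:
Draft=day 1: (2,4,3,5) (2,5,3,4) (2,5,4,3) (3,4,2,5) (3,5,2,4) (3,5,4,2) (4,3,2,5) (4,5,2,3) (4,5,3,2) (5,3,2,4) (5,4,2,3) (5,4,3,2) — 12.
Draft=day 2: (3,5,4,1) (4,5,3,1) (5,4,3,1) — 3.
Summing: 12 + 3 = 15.

15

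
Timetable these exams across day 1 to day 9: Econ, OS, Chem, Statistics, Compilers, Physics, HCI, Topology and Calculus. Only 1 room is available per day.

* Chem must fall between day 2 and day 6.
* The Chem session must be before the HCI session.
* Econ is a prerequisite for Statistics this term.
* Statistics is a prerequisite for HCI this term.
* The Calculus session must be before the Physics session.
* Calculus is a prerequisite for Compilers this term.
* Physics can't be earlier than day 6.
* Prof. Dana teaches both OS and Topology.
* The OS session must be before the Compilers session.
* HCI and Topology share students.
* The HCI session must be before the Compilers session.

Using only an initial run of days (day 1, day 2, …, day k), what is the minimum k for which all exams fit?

The precedence chain requires at least 4 distinct days.
With at most 1 per day and 9 exams, at least 9 days are needed.
Physics can't be placed before day 6, so the schedule must run through at least day 6.
9 works (last occupied day: day 9): for example Calculus -> day 5; Topology -> day 9; Econ -> day 1; Compilers -> day 8; OS -> day 7; Physics -> day 6; HCI -> day 4; Chem -> day 2; Statistics -> day 3.

9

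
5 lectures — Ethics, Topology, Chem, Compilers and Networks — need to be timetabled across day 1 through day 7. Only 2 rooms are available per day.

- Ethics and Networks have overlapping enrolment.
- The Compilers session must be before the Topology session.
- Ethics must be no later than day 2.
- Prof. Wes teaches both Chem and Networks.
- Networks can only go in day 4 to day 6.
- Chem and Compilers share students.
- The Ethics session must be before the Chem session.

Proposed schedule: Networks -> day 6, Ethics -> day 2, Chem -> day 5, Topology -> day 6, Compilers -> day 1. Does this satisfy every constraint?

Valid

The Ethics session must be before the Chem session — holds.
Ethics must be no later than day 2 — holds.
Prof. Wes teaches both Chem and Networks — holds.
Only 2 rooms are available per day — holds.
Networks can only go in day 4 to day 6 — holds.
Chem and Compilers share students — holds.
Ethics and Networks have overlapping enrolment — holds.
The Compilers session must be before the Topology session — holds.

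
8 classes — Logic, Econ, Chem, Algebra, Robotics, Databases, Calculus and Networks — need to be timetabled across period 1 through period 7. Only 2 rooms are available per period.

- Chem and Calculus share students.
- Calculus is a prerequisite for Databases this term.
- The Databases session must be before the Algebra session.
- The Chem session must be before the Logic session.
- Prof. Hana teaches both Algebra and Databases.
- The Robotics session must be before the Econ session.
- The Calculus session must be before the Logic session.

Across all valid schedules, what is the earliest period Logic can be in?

Precedence pushes Logic to at least period 2.
Logic at period 3 is achievable: Logic -> period 3; Databases -> period 2; Networks -> period 4; Chem -> period 2; Robotics -> period 1; Algebra -> period 4; Calculus -> period 1; Econ -> period 3.
Nothing earlier works — the conflict and capacity constraints rule out every period before period 3.

period 3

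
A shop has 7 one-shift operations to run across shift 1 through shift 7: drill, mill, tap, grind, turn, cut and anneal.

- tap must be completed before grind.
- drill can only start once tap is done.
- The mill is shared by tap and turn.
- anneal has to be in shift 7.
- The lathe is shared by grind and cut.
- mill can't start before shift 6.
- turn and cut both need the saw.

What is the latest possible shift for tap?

shift 6

Downstream work caps tap at shift 6.
tap at shift 6 is achievable: drill -> shift 7; tap -> shift 6; grind -> shift 7; mill -> shift 6; turn -> shift 1; anneal -> shift 7; cut -> shift 2.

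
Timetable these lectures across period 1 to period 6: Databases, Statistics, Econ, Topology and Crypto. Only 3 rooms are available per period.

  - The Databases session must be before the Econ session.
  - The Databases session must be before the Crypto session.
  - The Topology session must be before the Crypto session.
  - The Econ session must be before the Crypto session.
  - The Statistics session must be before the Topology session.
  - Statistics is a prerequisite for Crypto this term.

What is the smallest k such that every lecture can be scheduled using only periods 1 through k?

3

The precedence chain requires at least 3 distinct periods.
With at most 3 per period and 5 lectures, at least 2 periods are needed.
3 works (last occupied period: period 3): for example Econ in period 2, Databases in period 1, Topology in period 2, Crypto in period 3, Statistics in period 1.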